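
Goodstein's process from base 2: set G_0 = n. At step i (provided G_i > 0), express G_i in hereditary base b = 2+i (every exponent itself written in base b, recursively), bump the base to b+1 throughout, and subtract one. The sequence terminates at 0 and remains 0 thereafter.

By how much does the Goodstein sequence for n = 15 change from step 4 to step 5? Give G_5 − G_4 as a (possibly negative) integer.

6261751

base 2: 15 = 2^(2 + 1) + 2^2 + 2 + 1; at 3: 3^(3 + 1) + 3^3 + 3 + 1 = 112; next = 111
base 3: 111 = 3^(3 + 1) + 3^3 + 3; at 4: 4^(4 + 1) + 4^4 + 4 = 1284; next = 1283
base 4: 1283 = 4^(4 + 1) + 4^4 + 3; at 5: 5^(5 + 1) + 5^5 + 3 = 18753; next = 18752
base 5: 18752 = 5^(5 + 1) + 5^5 + 2; at 6: 6^(6 + 1) + 6^6 + 2 = 326594; next = 326593
base 6: 326593 = 6^(6 + 1) + 6^6 + 1; at 7: 7^(7 + 1) + 7^7 + 1 = 6588345; next = 6588344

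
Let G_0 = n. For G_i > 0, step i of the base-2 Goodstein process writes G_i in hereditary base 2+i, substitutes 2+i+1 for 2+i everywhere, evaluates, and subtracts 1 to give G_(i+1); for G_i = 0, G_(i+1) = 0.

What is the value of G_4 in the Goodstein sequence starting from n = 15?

(0) 15|_2 = 2^(2 + 1) + 2^2 + 2 + 1 ↦ 3^(3 + 1) + 3^3 + 3 + 1|_3 = 112 ⇒ 111
(1) 111|_3 = 3^(3 + 1) + 3^3 + 3 ↦ 4^(4 + 1) + 4^4 + 4|_4 = 1284 ⇒ 1283
(2) 1283|_4 = 4^(4 + 1) + 4^4 + 3 ↦ 5^(5 + 1) + 5^5 + 3|_5 = 18753 ⇒ 18752
(3) 18752|_5 = 5^(5 + 1) + 5^5 + 2 ↦ 6^(6 + 1) + 6^6 + 2|_6 = 326594 ⇒ 326593
(4) 326593|_6 = 6^(6 + 1) + 6^6 + 1 ↦ 7^(7 + 1) + 7^7 + 1|_7 = 6588345 ⇒ 6588344

326593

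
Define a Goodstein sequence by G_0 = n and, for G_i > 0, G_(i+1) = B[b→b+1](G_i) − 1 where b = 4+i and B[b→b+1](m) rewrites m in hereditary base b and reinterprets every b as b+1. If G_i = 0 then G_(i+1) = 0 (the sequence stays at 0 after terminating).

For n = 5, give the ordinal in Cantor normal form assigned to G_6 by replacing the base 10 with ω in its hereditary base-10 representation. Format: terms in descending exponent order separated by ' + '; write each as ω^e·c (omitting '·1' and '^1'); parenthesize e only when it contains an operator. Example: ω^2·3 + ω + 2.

1

(0) 5|_4 = 4 + 1 ↦ 5 + 1|_5 = 6 ⇒ 5
(1) 5|_5 = 5 ↦ 6|_6 = 6 ⇒ 5
(2) 5|_6 = 5 ↦ 5|_7 = 5 ⇒ 4
(3) 4|_7 = 4 ↦ 4|_8 = 4 ⇒ 3
(4) 3|_8 = 3 ↦ 3|_9 = 3 ⇒ 2
(5) 2|_9 = 2 ↦ 2|_10 = 2 ⇒ 1
(6) 1|_10 = 1 ↦ 1|_11 = 1 ⇒ 0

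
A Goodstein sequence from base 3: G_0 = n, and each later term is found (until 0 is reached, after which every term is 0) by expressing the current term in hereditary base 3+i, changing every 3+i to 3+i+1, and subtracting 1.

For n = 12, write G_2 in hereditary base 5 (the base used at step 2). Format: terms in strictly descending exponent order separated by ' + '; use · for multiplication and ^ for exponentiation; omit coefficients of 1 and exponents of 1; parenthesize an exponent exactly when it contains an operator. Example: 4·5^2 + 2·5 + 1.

base 3: 12 = 3^2 + 3; at 4: 4^2 + 4 = 20; next = 19
base 4: 19 = 4^2 + 3; at 5: 5^2 + 3 = 28; next = 27

5^2 + 2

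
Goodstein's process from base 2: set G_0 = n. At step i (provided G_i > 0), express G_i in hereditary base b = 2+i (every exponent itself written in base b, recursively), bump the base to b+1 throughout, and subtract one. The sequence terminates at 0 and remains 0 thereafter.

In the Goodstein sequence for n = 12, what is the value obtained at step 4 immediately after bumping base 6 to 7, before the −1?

5764911

(0) 12|_2 = 2^(2 + 1) + 2^2 ↦ 3^(3 + 1) + 3^3|_3 = 108 ⇒ 107
(1) 107|_3 = 3^(3 + 1) + 2·3^2 + 2·3 + 2 ↦ 4^(4 + 1) + 2·4^2 + 2·4 + 2|_4 = 1066 ⇒ 1065
(2) 1065|_4 = 4^(4 + 1) + 2·4^2 + 2·4 + 1 ↦ 5^(5 + 1) + 2·5^2 + 2·5 + 1|_5 = 15686 ⇒ 15685
(3) 15685|_5 = 5^(5 + 1) + 2·5^2 + 2·5 ↦ 6^(6 + 1) + 2·6^2 + 2·6|_6 = 280020 ⇒ 280019
(4) 280019|_6 = 6^(6 + 1) + 2·6^2 + 6 + 5 ↦ 7^(7 + 1) + 2·7^2 + 7 + 5|_7 = 5764911 ⇒ 5764910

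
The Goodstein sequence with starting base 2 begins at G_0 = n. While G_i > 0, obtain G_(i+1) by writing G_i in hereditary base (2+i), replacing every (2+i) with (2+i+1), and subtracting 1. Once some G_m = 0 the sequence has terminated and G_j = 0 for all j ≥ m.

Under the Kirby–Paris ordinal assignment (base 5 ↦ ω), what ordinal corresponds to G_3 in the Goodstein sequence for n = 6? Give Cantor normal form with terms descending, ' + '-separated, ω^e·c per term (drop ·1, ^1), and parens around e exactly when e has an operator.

6 —HB2→ 2^2 + 2 —bump→ 3^3 + 3 = 30 —(−1)→ 29
29 —HB3→ 3^3 + 2 —bump→ 4^4 + 2 = 258 —(−1)→ 257
257 —HB4→ 4^4 + 1 —bump→ 5^5 + 1 = 3126 —(−1)→ 3125
3125 —HB5→ 5^5 —bump→ 6^6 = 46656 —(−1)→ 46655

ω^ω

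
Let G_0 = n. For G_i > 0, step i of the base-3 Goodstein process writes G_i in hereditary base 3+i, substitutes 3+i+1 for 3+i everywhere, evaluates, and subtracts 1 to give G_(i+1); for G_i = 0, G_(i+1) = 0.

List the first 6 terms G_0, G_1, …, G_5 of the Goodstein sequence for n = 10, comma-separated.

10, 16, 24, 27, 30, 33

[0] 10 ≡ 3^2 + 1 (base 3). Lift 4: 17. −1: 16.
[1] 16 ≡ 4^2 (base 4). Lift 5: 25. −1: 24.
[2] 24 ≡ 4·5 + 4 (base 5). Lift 6: 28. −1: 27.
[3] 27 ≡ 4·6 + 3 (base 6). Lift 7: 31. −1: 30.
[4] 30 ≡ 4·7 + 2 (base 7). Lift 8: 34. −1: 33.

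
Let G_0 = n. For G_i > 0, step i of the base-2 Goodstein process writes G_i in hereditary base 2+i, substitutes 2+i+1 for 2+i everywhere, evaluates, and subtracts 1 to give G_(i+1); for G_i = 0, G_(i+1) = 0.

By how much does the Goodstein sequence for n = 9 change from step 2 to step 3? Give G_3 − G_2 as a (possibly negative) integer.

9 —HB2→ 2^(2 + 1) + 1 —bump→ 3^(3 + 1) + 1 = 82 —(−1)→ 81
81 —HB3→ 3^(3 + 1) —bump→ 4^(4 + 1) = 1024 —(−1)→ 1023
1023 —HB4→ 3·4^4 + 3·4^3 + 3·4^2 + 3·4 + 3 —bump→ 3·5^5 + 3·5^3 + 3·5^2 + 3·5 + 3 = 9843 —(−1)→ 9842

8819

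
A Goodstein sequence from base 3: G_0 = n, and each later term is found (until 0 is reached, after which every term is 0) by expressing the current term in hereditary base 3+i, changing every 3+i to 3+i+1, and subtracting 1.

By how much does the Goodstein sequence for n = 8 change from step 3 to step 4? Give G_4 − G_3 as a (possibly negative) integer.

(0) 8|_3 = 2·3 + 2 ↦ 2·4 + 2|_4 = 10 ⇒ 9
(1) 9|_4 = 2·4 + 1 ↦ 2·5 + 1|_5 = 11 ⇒ 10
(2) 10|_5 = 2·5 ↦ 2·6|_6 = 12 ⇒ 11
(3) 11|_6 = 6 + 5 ↦ 7 + 5|_7 = 12 ⇒ 11

0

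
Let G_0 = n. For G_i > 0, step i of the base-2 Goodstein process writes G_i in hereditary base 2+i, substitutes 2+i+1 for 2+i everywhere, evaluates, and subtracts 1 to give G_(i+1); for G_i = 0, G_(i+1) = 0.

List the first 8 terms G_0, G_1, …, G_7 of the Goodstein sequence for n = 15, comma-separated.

15, 111, 1283, 18752, 326593, 6588344, 150994943, 3524450280

15 —HB2→ 2^(2 + 1) + 2^2 + 2 + 1 —bump→ 3^(3 + 1) + 3^3 + 3 + 1 = 112 —(−1)→ 111
111 —HB3→ 3^(3 + 1) + 3^3 + 3 —bump→ 4^(4 + 1) + 4^4 + 4 = 1284 —(−1)→ 1283
1283 —HB4→ 4^(4 + 1) + 4^4 + 3 —bump→ 5^(5 + 1) + 5^5 + 3 = 18753 —(−1)→ 18752
18752 —HB5→ 5^(5 + 1) + 5^5 + 2 —bump→ 6^(6 + 1) + 6^6 + 2 = 326594 —(−1)→ 326593
326593 —HB6→ 6^(6 + 1) + 6^6 + 1 —bump→ 7^(7 + 1) + 7^7 + 1 = 6588345 —(−1)→ 6588344
6588344 —HB7→ 7^(7 + 1) + 7^7 —bump→ 8^(8 + 1) + 8^8 = 150994944 —(−1)→ 150994943
150994943 —HB8→ 8^(8 + 1) + 7·8^7 + 7·8^6 + 7·8^5 + 7·8^4 + 7·8^3 + 7·8^2 + 7·8 + 7 —bump→ 9^(9 + 1) + 7·9^7 + 7·9^6 + 7·9^5 + 7·9^4 + 7·9^3 + 7·9^2 + 7·9 + 7 = 3524450281 —(−1)→ 3524450280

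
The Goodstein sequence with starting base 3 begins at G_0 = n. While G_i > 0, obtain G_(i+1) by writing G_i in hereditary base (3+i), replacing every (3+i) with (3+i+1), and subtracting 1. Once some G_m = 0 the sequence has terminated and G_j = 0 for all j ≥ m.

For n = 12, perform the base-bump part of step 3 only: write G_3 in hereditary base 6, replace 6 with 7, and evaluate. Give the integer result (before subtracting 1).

base 3: 12 = 3^2 + 3; at 4: 4^2 + 4 = 20; next = 19
base 4: 19 = 4^2 + 3; at 5: 5^2 + 3 = 28; next = 27
base 5: 27 = 5^2 + 2; at 6: 6^2 + 2 = 38; next = 37

50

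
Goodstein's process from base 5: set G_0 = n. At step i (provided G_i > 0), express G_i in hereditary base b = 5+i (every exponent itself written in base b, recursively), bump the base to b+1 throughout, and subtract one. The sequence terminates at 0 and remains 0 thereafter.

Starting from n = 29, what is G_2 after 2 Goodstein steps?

51

G_0=29  [base 5] 5^2 + 4  →[5↦6]→  6^2 + 4 = 40  −1 ⇒ G_1=39
G_1=39  [base 6] 6^2 + 3  →[6↦7]→  7^2 + 3 = 52  −1 ⇒ G_2=51
G_2=51  [base 7] 7^2 + 2  →[7↦8]→  8^2 + 2 = 66  −1 ⇒ G_3=65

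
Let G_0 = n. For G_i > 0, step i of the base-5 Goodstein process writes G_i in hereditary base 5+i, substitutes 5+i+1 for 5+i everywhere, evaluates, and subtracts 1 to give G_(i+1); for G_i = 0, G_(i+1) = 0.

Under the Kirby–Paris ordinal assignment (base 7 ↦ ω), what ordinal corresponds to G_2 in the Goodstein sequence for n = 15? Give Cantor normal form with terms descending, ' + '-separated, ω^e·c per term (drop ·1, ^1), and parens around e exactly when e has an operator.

step 0: 15 = 3·5; sub 6 for 5: 3·6; = 18; G_1 = 18−1 = 17
step 1: 17 = 2·6 + 5; sub 7 for 6: 2·7 + 5; = 19; G_2 = 19−1 = 18

ω·2 + 4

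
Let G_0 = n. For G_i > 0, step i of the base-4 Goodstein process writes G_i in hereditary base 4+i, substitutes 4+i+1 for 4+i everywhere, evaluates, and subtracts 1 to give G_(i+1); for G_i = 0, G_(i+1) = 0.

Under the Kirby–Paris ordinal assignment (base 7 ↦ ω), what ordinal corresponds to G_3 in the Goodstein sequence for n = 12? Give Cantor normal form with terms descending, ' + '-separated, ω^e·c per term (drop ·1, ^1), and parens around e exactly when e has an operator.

ω·2 + 2

[0] 12 ≡ 3·4 (base 4). Lift 5: 15. −1: 14.
[1] 14 ≡ 2·5 + 4 (base 5). Lift 6: 16. −1: 15.
[2] 15 ≡ 2·6 + 3 (base 6). Lift 7: 17. −1: 16.
[3] 16 ≡ 2·7 + 2 (base 7). Lift 8: 18. −1: 17.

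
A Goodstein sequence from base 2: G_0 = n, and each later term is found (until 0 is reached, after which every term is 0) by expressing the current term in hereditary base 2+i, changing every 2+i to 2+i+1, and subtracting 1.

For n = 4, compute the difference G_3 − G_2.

19

4 —HB2→ 2^2 —bump→ 3^3 = 27 —(−1)→ 26
26 —HB3→ 2·3^2 + 2·3 + 2 —bump→ 2·4^2 + 2·4 + 2 = 42 —(−1)→ 41
41 —HB4→ 2·4^2 + 2·4 + 1 —bump→ 2·5^2 + 2·5 + 1 = 61 —(−1)→ 60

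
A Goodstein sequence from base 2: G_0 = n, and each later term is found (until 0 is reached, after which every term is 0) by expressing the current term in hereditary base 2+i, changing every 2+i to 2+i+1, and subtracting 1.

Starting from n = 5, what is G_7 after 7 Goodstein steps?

(0) 5|_2 = 2^2 + 1 ↦ 3^3 + 1|_3 = 28 ⇒ 27
(1) 27|_3 = 3^3 ↦ 4^4|_4 = 256 ⇒ 255
(2) 255|_4 = 3·4^3 + 3·4^2 + 3·4 + 3 ↦ 3·5^3 + 3·5^2 + 3·5 + 3|_5 = 468 ⇒ 467
(3) 467|_5 = 3·5^3 + 3·5^2 + 3·5 + 2 ↦ 3·6^3 + 3·6^2 + 3·6 + 2|_6 = 776 ⇒ 775
(4) 775|_6 = 3·6^3 + 3·6^2 + 3·6 + 1 ↦ 3·7^3 + 3·7^2 + 3·7 + 1|_7 = 1198 ⇒ 1197
(5) 1197|_7 = 3·7^3 + 3·7^2 + 3·7 ↦ 3·8^3 + 3·8^2 + 3·8|_8 = 1752 ⇒ 1751
(6) 1751|_8 = 3·8^3 + 3·8^2 + 2·8 + 7 ↦ 3·9^3 + 3·9^2 + 2·9 + 7|_9 = 2455 ⇒ 2454
(7) 2454|_9 = 3·9^3 + 3·9^2 + 2·9 + 6 ↦ 3·10^3 + 3·10^2 + 2·10 + 6|_10 = 3326 ⇒ 3325

2454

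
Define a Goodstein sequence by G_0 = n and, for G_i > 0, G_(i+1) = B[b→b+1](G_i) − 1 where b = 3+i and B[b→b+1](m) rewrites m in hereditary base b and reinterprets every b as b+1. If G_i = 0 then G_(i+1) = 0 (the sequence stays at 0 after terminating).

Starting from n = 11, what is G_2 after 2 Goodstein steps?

G_0=11  [base 3] 3^2 + 2  →[3↦4]→  4^2 + 2 = 18  −1 ⇒ G_1=17
G_1=17  [base 4] 4^2 + 1  →[4↦5]→  5^2 + 1 = 26  −1 ⇒ G_2=25
G_2=25  [base 5] 5^2  →[5↦6]→  6^2 = 36  −1 ⇒ G_3=35

25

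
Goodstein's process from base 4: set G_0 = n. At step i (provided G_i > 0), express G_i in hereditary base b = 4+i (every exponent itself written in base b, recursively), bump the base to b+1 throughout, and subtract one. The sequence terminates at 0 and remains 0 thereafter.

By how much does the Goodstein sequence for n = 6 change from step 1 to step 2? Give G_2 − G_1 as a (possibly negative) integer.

(0) 6|_4 = 4 + 2 ↦ 5 + 2|_5 = 7 ⇒ 6
(1) 6|_5 = 5 + 1 ↦ 6 + 1|_6 = 7 ⇒ 6

0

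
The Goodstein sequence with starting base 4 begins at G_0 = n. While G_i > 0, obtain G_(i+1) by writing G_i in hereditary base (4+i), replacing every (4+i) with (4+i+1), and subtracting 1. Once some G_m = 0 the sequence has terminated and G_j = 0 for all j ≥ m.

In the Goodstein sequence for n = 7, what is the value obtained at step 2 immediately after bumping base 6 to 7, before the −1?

base 4: 7 = 4 + 3; at 5: 5 + 3 = 8; next = 7
base 5: 7 = 5 + 2; at 6: 6 + 2 = 8; next = 7
base 6: 7 = 6 + 1; at 7: 7 + 1 = 8; next = 7

8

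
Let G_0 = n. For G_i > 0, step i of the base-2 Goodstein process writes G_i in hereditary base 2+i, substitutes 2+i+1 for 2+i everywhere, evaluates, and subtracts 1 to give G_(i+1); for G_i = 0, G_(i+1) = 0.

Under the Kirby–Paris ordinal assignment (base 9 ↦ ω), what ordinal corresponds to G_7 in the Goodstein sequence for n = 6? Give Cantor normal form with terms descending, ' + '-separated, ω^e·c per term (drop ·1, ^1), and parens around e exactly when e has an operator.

G_0 = 6. HB_2(6) = 2^2 + 2. Bump = 30. G_1 = 29.
G_1 = 29. HB_3(29) = 3^3 + 2. Bump = 258. G_2 = 257.
G_2 = 257. HB_4(257) = 4^4 + 1. Bump = 3126. G_3 = 3125.
G_3 = 3125. HB_5(3125) = 5^5. Bump = 46656. G_4 = 46655.
G_4 = 46655. HB_6(46655) = 5·6^5 + 5·6^4 + 5·6^3 + 5·6^2 + 5·6 + 5. Bump = 98040. G_5 = 98039.
G_5 = 98039. HB_7(98039) = 5·7^5 + 5·7^4 + 5·7^3 + 5·7^2 + 5·7 + 4. Bump = 187244. G_6 = 187243.
G_6 = 187243. HB_8(187243) = 5·8^5 + 5·8^4 + 5·8^3 + 5·8^2 + 5·8 + 3. Bump = 332148. G_7 = 332147.

ω^5·5 + ω^4·5 + ω^3·5 + ω^2·5 + ω·5 + 2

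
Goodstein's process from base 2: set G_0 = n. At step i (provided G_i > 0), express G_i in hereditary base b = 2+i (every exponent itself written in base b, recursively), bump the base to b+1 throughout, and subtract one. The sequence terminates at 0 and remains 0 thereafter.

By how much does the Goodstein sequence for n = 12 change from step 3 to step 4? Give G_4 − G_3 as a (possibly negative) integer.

264334

base 2: 12 = 2^(2 + 1) + 2^2; at 3: 3^(3 + 1) + 3^3 = 108; next = 107
base 3: 107 = 3^(3 + 1) + 2·3^2 + 2·3 + 2; at 4: 4^(4 + 1) + 2·4^2 + 2·4 + 2 = 1066; next = 1065
base 4: 1065 = 4^(4 + 1) + 2·4^2 + 2·4 + 1; at 5: 5^(5 + 1) + 2·5^2 + 2·5 + 1 = 15686; next = 15685
base 5: 15685 = 5^(5 + 1) + 2·5^2 + 2·5; at 6: 6^(6 + 1) + 2·6^2 + 2·6 = 280020; next = 280019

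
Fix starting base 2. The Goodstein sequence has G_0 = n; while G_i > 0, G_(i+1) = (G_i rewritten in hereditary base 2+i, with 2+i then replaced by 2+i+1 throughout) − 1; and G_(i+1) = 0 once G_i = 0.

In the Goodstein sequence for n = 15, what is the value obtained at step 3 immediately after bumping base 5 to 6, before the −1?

326594

15 —HB2→ 2^(2 + 1) + 2^2 + 2 + 1 —bump→ 3^(3 + 1) + 3^3 + 3 + 1 = 112 —(−1)→ 111
111 —HB3→ 3^(3 + 1) + 3^3 + 3 —bump→ 4^(4 + 1) + 4^4 + 4 = 1284 —(−1)→ 1283
1283 —HB4→ 4^(4 + 1) + 4^4 + 3 —bump→ 5^(5 + 1) + 5^5 + 3 = 18753 —(−1)→ 18752
18752 —HB5→ 5^(5 + 1) + 5^5 + 2 —bump→ 6^(6 + 1) + 6^6 + 2 = 326594 —(−1)→ 326593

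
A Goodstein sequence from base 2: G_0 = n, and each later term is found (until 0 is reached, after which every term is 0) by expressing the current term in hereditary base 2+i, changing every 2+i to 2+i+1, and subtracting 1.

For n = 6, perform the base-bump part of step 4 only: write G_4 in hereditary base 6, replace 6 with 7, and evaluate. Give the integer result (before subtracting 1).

98040

G_0=6  [base 2] 2^2 + 2  →[2↦3]→  3^3 + 3 = 30  −1 ⇒ G_1=29
G_1=29  [base 3] 3^3 + 2  →[3↦4]→  4^4 + 2 = 258  −1 ⇒ G_2=257
G_2=257  [base 4] 4^4 + 1  →[4↦5]→  5^5 + 1 = 3126  −1 ⇒ G_3=3125
G_3=3125  [base 5] 5^5  →[5↦6]→  6^6 = 46656  −1 ⇒ G_4=46655
G_4=46655  [base 6] 5·6^5 + 5·6^4 + 5·6^3 + 5·6^2 + 5·6 + 5  →[6↦7]→  5·7^5 + 5·7^4 + 5·7^3 + 5·7^2 + 5·7 + 5 = 98040  −1 ⇒ G_5=98039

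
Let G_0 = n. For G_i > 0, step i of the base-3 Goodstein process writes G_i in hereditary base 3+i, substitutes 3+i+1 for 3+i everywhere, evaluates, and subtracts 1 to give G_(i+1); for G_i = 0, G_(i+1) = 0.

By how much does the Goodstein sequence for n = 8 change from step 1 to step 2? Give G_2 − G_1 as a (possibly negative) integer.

i=0: 8 = 2·3 + 2 (b=3); 3→4: 2·4 + 2 = 10; 10−1 = 9
i=1: 9 = 2·4 + 1 (b=4); 4→5: 2·5 + 1 = 11; 11−1 = 10

1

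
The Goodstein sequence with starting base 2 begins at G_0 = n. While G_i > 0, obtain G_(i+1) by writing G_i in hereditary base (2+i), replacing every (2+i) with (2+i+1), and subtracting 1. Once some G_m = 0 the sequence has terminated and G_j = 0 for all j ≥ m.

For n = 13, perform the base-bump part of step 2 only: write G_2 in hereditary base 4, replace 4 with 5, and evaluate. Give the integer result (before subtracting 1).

i=0: 13 = 2^(2 + 1) + 2^2 + 1 (b=2); 2→3: 3^(3 + 1) + 3^3 + 1 = 109; 109−1 = 108
i=1: 108 = 3^(3 + 1) + 3^3 (b=3); 3→4: 4^(4 + 1) + 4^4 = 1280; 1280−1 = 1279

16093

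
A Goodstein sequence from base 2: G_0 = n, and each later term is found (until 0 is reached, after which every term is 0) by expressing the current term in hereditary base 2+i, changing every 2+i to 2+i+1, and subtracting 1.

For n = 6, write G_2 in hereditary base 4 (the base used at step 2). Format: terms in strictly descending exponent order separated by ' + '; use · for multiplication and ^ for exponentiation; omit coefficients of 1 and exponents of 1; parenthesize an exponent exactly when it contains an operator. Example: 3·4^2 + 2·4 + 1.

i=0: 6 = 2^2 + 2 (b=2); 2→3: 3^3 + 3 = 30; 30−1 = 29
i=1: 29 = 3^3 + 2 (b=3); 3→4: 4^4 + 2 = 258; 258−1 = 257
i=2: 257 = 4^4 + 1 (b=4); 4→5: 5^5 + 1 = 3126; 3126−1 = 3125

4^4 + 1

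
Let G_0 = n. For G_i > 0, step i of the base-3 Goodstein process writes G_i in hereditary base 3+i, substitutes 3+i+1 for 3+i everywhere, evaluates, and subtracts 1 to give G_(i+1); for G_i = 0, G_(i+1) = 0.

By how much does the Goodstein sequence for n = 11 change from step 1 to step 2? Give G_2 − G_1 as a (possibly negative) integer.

G_0=11  [base 3] 3^2 + 2  →[3↦4]→  4^2 + 2 = 18  −1 ⇒ G_1=17
G_1=17  [base 4] 4^2 + 1  →[4↦5]→  5^2 + 1 = 26  −1 ⇒ G_2=25

8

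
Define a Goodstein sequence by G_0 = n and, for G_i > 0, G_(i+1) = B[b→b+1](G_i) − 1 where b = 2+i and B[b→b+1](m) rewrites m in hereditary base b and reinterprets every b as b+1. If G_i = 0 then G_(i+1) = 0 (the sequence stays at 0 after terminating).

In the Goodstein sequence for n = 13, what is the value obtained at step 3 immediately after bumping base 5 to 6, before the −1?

G_0 = 13. HB_2(13) = 2^(2 + 1) + 2^2 + 1. Bump = 109. G_1 = 108.
G_1 = 108. HB_3(108) = 3^(3 + 1) + 3^3. Bump = 1280. G_2 = 1279.
G_2 = 1279. HB_4(1279) = 4^(4 + 1) + 3·4^3 + 3·4^2 + 3·4 + 3. Bump = 16093. G_3 = 16092.
G_3 = 16092. HB_5(16092) = 5^(5 + 1) + 3·5^3 + 3·5^2 + 3·5 + 2. Bump = 280712. G_4 = 280711.

280712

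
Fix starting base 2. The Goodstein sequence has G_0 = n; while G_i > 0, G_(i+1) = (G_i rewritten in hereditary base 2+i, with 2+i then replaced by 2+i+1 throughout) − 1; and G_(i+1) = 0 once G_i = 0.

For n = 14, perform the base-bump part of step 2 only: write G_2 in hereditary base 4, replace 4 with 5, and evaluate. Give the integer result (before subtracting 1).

14 —HB2→ 2^(2 + 1) + 2^2 + 2 —bump→ 3^(3 + 1) + 3^3 + 3 = 111 —(−1)→ 110
110 —HB3→ 3^(3 + 1) + 3^3 + 2 —bump→ 4^(4 + 1) + 4^4 + 2 = 1282 —(−1)→ 1281
1281 —HB4→ 4^(4 + 1) + 4^4 + 1 —bump→ 5^(5 + 1) + 5^5 + 1 = 18751 —(−1)→ 18750

18751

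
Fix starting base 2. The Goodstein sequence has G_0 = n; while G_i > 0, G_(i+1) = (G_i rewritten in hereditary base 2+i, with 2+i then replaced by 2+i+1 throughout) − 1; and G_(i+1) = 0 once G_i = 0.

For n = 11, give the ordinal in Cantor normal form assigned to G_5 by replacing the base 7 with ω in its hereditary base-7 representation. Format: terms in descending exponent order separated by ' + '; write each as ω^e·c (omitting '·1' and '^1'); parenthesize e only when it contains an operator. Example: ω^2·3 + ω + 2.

ω^(ω + 1)

G_0 = 11. HB_2(11) = 2^(2 + 1) + 2 + 1. Bump = 85. G_1 = 84.
G_1 = 84. HB_3(84) = 3^(3 + 1) + 3. Bump = 1028. G_2 = 1027.
G_2 = 1027. HB_4(1027) = 4^(4 + 1) + 3. Bump = 15628. G_3 = 15627.
G_3 = 15627. HB_5(15627) = 5^(5 + 1) + 2. Bump = 279938. G_4 = 279937.
G_4 = 279937. HB_6(279937) = 6^(6 + 1) + 1. Bump = 5764802. G_5 = 5764801.
G_5 = 5764801. HB_7(5764801) = 7^(7 + 1). Bump = 134217728. G_6 = 134217727.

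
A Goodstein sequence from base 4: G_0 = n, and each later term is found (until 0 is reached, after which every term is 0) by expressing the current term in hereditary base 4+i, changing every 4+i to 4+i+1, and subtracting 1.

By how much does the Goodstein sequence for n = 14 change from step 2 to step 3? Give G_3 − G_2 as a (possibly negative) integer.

i=0: 14 = 3·4 + 2 (b=4); 4→5: 3·5 + 2 = 17; 17−1 = 16
i=1: 16 = 3·5 + 1 (b=5); 5→6: 3·6 + 1 = 19; 19−1 = 18
i=2: 18 = 3·6 (b=6); 6→7: 3·7 = 21; 21−1 = 20

2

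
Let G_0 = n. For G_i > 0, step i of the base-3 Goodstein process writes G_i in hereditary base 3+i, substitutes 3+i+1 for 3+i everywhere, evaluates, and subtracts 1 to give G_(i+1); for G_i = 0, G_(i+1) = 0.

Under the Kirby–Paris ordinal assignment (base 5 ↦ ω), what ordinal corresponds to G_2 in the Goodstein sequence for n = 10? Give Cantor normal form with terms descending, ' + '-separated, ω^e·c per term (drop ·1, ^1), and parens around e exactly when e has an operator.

base 3: 10 = 3^2 + 1; at 4: 4^2 + 1 = 17; next = 16
base 4: 16 = 4^2; at 5: 5^2 = 25; next = 24

ω·4 + 4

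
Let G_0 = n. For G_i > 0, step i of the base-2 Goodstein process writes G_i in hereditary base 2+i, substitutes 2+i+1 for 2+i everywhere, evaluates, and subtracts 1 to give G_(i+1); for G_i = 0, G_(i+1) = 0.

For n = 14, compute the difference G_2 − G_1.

(0) 14|_2 = 2^(2 + 1) + 2^2 + 2 ↦ 3^(3 + 1) + 3^3 + 3|_3 = 111 ⇒ 110
(1) 110|_3 = 3^(3 + 1) + 3^3 + 2 ↦ 4^(4 + 1) + 4^4 + 2|_4 = 1282 ⇒ 1281

1171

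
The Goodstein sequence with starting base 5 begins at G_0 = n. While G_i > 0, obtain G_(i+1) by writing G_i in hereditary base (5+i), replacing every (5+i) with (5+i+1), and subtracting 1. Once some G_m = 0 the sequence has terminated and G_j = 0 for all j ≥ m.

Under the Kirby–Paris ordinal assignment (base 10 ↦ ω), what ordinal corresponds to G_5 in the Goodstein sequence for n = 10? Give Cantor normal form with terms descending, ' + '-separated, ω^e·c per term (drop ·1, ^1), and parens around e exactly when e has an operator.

ω + 1

(0) 10|_5 = 2·5 ↦ 2·6|_6 = 12 ⇒ 11
(1) 11|_6 = 6 + 5 ↦ 7 + 5|_7 = 12 ⇒ 11
(2) 11|_7 = 7 + 4 ↦ 8 + 4|_8 = 12 ⇒ 11
(3) 11|_8 = 8 + 3 ↦ 9 + 3|_9 = 12 ⇒ 11
(4) 11|_9 = 9 + 2 ↦ 10 + 2|_10 = 12 ⇒ 11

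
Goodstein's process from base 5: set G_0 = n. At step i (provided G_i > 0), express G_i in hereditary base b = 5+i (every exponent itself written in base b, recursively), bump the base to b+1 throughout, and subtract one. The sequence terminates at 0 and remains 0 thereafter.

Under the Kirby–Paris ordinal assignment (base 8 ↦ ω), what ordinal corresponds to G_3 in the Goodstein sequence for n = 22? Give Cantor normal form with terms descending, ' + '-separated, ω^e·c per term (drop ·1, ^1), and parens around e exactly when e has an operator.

[0] 22 ≡ 4·5 + 2 (base 5). Lift 6: 26. −1: 25.
[1] 25 ≡ 4·6 + 1 (base 6). Lift 7: 29. −1: 28.
[2] 28 ≡ 4·7 (base 7). Lift 8: 32. −1: 31.

ω·3 + 7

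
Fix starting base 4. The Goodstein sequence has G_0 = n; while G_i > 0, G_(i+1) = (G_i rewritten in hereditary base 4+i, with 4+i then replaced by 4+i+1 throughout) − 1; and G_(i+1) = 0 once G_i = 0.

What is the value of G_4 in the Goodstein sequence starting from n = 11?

base 4: 11 = 2·4 + 3; at 5: 2·5 + 3 = 13; next = 12
base 5: 12 = 2·5 + 2; at 6: 2·6 + 2 = 14; next = 13
base 6: 13 = 2·6 + 1; at 7: 2·7 + 1 = 15; next = 14
base 7: 14 = 2·7; at 8: 2·8 = 16; next = 15
base 8: 15 = 8 + 7; at 9: 9 + 7 = 16; next = 15

15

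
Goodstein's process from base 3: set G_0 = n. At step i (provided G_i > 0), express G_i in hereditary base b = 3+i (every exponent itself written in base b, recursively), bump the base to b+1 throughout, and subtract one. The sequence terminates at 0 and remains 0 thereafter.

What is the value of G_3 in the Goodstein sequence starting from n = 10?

step 0: 10 = 3^2 + 1; sub 4 for 3: 4^2 + 1; = 17; G_1 = 17−1 = 16
step 1: 16 = 4^2; sub 5 for 4: 5^2; = 25; G_2 = 25−1 = 24
step 2: 24 = 4·5 + 4; sub 6 for 5: 4·6 + 4; = 28; G_3 = 28−1 = 27
step 3: 27 = 4·6 + 3; sub 7 for 6: 4·7 + 3; = 31; G_4 = 31−1 = 30

27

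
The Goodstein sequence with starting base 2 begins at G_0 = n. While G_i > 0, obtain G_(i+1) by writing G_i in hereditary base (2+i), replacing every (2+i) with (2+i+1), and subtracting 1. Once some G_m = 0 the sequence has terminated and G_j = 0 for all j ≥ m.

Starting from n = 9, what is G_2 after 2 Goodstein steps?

base 2: 9 = 2^(2 + 1) + 1; at 3: 3^(3 + 1) + 1 = 82; next = 81
base 3: 81 = 3^(3 + 1); at 4: 4^(4 + 1) = 1024; next = 1023
base 4: 1023 = 3·4^4 + 3·4^3 + 3·4^2 + 3·4 + 3; at 5: 3·5^5 + 3·5^3 + 3·5^2 + 3·5 + 3 = 9843; next = 9842

1023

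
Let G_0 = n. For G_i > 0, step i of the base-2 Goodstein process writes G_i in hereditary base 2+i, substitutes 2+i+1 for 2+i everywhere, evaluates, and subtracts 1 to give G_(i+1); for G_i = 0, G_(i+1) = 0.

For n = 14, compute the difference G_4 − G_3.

307841

14 —HB2→ 2^(2 + 1) + 2^2 + 2 —bump→ 3^(3 + 1) + 3^3 + 3 = 111 —(−1)→ 110
110 —HB3→ 3^(3 + 1) + 3^3 + 2 —bump→ 4^(4 + 1) + 4^4 + 2 = 1282 —(−1)→ 1281
1281 —HB4→ 4^(4 + 1) + 4^4 + 1 —bump→ 5^(5 + 1) + 5^5 + 1 = 18751 —(−1)→ 18750
18750 —HB5→ 5^(5 + 1) + 5^5 —bump→ 6^(6 + 1) + 6^6 = 326592 —(−1)→ 326591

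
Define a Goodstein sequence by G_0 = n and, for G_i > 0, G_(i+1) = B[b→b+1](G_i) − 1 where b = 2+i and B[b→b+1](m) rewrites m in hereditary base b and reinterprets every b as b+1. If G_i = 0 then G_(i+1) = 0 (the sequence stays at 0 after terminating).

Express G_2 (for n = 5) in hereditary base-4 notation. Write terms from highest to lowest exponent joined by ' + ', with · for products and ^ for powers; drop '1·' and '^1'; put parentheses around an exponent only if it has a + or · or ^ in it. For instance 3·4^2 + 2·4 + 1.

3·4^3 + 3·4^2 + 3·4 + 3

[0] 5 ≡ 2^2 + 1 (base 2). Lift 3: 28. −1: 27.
[1] 27 ≡ 3^3 (base 3). Lift 4: 256. −1: 255.
[2] 255 ≡ 3·4^3 + 3·4^2 + 3·4 + 3 (base 4). Lift 5: 468. −1: 467.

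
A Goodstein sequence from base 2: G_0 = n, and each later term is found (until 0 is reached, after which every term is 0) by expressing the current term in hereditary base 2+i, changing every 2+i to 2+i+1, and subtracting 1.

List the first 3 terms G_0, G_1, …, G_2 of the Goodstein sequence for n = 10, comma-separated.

G_0=10  [base 2] 2^(2 + 1) + 2  →[2↦3]→  3^(3 + 1) + 3 = 84  −1 ⇒ G_1=83
G_1=83  [base 3] 3^(3 + 1) + 2  →[3↦4]→  4^(4 + 1) + 2 = 1026  −1 ⇒ G_2=1025

10, 83, 1025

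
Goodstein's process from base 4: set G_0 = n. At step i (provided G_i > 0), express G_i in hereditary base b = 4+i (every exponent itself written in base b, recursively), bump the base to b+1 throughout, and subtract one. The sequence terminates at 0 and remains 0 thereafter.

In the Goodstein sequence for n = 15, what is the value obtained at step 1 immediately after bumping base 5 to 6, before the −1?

G_0=15  [base 4] 3·4 + 3  →[4↦5]→  3·5 + 3 = 18  −1 ⇒ G_1=17
G_1=17  [base 5] 3·5 + 2  →[5↦6]→  3·6 + 2 = 20  −1 ⇒ G_2=19

20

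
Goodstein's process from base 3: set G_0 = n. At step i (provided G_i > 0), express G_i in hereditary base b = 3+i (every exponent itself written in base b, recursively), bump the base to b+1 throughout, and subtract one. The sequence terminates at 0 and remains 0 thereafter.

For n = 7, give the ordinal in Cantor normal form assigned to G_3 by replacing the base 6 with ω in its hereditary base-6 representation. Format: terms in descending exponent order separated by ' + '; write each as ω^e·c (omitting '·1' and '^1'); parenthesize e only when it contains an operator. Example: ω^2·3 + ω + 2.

ω + 3

i=0: 7 = 2·3 + 1 (b=3); 3→4: 2·4 + 1 = 9; 9−1 = 8
i=1: 8 = 2·4 (b=4); 4→5: 2·5 = 10; 10−1 = 9
i=2: 9 = 5 + 4 (b=5); 5→6: 6 + 4 = 10; 10−1 = 9
i=3: 9 = 6 + 3 (b=6); 6→7: 7 + 3 = 10; 10−1 = 9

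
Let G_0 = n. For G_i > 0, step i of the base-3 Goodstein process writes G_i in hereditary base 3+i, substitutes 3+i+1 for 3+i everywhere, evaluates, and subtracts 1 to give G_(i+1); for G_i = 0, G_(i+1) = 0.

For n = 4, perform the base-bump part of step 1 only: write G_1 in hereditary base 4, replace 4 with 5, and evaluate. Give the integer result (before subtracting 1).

[0] 4 ≡ 3 + 1 (base 3). Lift 4: 5. −1: 4.
[1] 4 ≡ 4 (base 4). Lift 5: 5. −1: 4.

5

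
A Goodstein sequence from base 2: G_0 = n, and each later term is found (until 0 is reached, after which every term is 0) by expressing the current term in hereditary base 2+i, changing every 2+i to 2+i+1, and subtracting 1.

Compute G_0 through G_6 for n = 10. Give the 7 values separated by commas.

G_0 = 10. HB_2(10) = 2^(2 + 1) + 2. Bump = 84. G_1 = 83.
G_1 = 83. HB_3(83) = 3^(3 + 1) + 2. Bump = 1026. G_2 = 1025.
G_2 = 1025. HB_4(1025) = 4^(4 + 1) + 1. Bump = 15626. G_3 = 15625.
G_3 = 15625. HB_5(15625) = 5^(5 + 1). Bump = 279936. G_4 = 279935.
G_4 = 279935. HB_6(279935) = 5·6^6 + 5·6^5 + 5·6^4 + 5·6^3 + 5·6^2 + 5·6 + 5. Bump = 4215755. G_5 = 4215754.
G_5 = 4215754. HB_7(4215754) = 5·7^7 + 5·7^5 + 5·7^4 + 5·7^3 + 5·7^2 + 5·7 + 4. Bump = 84073324. G_6 = 84073323.

10, 83, 1025, 15625, 279935, 4215754, 84073323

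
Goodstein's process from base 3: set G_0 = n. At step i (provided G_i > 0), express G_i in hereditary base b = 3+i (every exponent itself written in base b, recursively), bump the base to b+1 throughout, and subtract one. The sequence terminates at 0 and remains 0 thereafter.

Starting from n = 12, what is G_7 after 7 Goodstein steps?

step 0: 12 = 3^2 + 3; sub 4 for 3: 4^2 + 4; = 20; G_1 = 20−1 = 19
step 1: 19 = 4^2 + 3; sub 5 for 4: 5^2 + 3; = 28; G_2 = 28−1 = 27
step 2: 27 = 5^2 + 2; sub 6 for 5: 6^2 + 2; = 38; G_3 = 38−1 = 37
step 3: 37 = 6^2 + 1; sub 7 for 6: 7^2 + 1; = 50; G_4 = 50−1 = 49
step 4: 49 = 7^2; sub 8 for 7: 8^2; = 64; G_5 = 64−1 = 63
step 5: 63 = 7·8 + 7; sub 9 for 8: 7·9 + 7; = 70; G_6 = 70−1 = 69
step 6: 69 = 7·9 + 6; sub 10 for 9: 7·10 + 6; = 76; G_7 = 76−1 = 75
step 7: 75 = 7·10 + 5; sub 11 for 10: 7·11 + 5; = 82; G_8 = 82−1 = 81

75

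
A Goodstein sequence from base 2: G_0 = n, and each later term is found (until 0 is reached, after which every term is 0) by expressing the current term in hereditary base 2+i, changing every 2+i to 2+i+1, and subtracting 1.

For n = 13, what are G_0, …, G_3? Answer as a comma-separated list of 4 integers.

13, 108, 1279, 16092

13 —HB2→ 2^(2 + 1) + 2^2 + 1 —bump→ 3^(3 + 1) + 3^3 + 1 = 109 —(−1)→ 108
108 —HB3→ 3^(3 + 1) + 3^3 —bump→ 4^(4 + 1) + 4^4 = 1280 —(−1)→ 1279
1279 —HB4→ 4^(4 + 1) + 3·4^3 + 3·4^2 + 3·4 + 3 —bump→ 5^(5 + 1) + 3·5^3 + 3·5^2 + 3·5 + 3 = 16093 —(−1)→ 16092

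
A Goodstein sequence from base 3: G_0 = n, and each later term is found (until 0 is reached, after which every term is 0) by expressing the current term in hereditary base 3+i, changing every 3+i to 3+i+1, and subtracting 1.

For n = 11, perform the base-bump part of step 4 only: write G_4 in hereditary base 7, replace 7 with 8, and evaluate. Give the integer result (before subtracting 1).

base 3: 11 = 3^2 + 2; at 4: 4^2 + 2 = 18; next = 17
base 4: 17 = 4^2 + 1; at 5: 5^2 + 1 = 26; next = 25
base 5: 25 = 5^2; at 6: 6^2 = 36; next = 35
base 6: 35 = 5·6 + 5; at 7: 5·7 + 5 = 40; next = 39
base 7: 39 = 5·7 + 4; at 8: 5·8 + 4 = 44; next = 43

44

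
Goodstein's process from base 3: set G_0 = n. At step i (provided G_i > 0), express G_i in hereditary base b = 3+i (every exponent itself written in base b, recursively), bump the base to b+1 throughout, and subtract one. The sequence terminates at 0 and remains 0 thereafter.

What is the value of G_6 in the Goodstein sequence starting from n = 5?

(0) 5|_3 = 3 + 2 ↦ 4 + 2|_4 = 6 ⇒ 5
(1) 5|_4 = 4 + 1 ↦ 5 + 1|_5 = 6 ⇒ 5
(2) 5|_5 = 5 ↦ 6|_6 = 6 ⇒ 5
(3) 5|_6 = 5 ↦ 5|_7 = 5 ⇒ 4
(4) 4|_7 = 4 ↦ 4|_8 = 4 ⇒ 3
(5) 3|_8 = 3 ↦ 3|_9 = 3 ⇒ 2
(6) 2|_9 = 2 ↦ 2|_10 = 2 ⇒ 1

2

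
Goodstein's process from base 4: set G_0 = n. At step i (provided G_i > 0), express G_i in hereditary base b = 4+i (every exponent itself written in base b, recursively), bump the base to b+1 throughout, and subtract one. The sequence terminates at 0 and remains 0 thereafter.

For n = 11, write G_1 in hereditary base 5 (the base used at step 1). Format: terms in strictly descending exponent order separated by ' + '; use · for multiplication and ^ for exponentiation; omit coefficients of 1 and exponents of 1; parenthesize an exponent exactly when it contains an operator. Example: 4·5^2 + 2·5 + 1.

[0] 11 ≡ 2·4 + 3 (base 4). Lift 5: 13. −1: 12.
[1] 12 ≡ 2·5 + 2 (base 5). Lift 6: 14. −1: 13.

2·5 + 2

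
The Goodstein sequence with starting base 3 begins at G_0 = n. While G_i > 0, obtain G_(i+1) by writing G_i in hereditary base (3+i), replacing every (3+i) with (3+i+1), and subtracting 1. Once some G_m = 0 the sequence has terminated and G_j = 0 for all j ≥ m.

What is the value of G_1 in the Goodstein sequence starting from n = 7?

[0] 7 ≡ 2·3 + 1 (base 3). Lift 4: 9. −1: 8.
[1] 8 ≡ 2·4 (base 4). Lift 5: 10. −1: 9.

8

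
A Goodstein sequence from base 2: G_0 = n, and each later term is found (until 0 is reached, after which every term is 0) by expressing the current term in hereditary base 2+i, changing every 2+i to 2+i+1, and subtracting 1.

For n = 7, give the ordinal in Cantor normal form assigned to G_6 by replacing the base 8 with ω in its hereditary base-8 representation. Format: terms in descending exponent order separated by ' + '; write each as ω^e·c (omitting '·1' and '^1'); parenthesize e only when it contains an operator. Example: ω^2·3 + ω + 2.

ω^7·7 + ω^6·7 + ω^5·7 + ω^4·7 + ω^3·7 + ω^2·7 + ω·7 + 7

(0) 7|_2 = 2^2 + 2 + 1 ↦ 3^3 + 3 + 1|_3 = 31 ⇒ 30
(1) 30|_3 = 3^3 + 3 ↦ 4^4 + 4|_4 = 260 ⇒ 259
(2) 259|_4 = 4^4 + 3 ↦ 5^5 + 3|_5 = 3128 ⇒ 3127
(3) 3127|_5 = 5^5 + 2 ↦ 6^6 + 2|_6 = 46658 ⇒ 46657
(4) 46657|_6 = 6^6 + 1 ↦ 7^7 + 1|_7 = 823544 ⇒ 823543
(5) 823543|_7 = 7^7 ↦ 8^8|_8 = 16777216 ⇒ 16777215
(6) 16777215|_8 = 7·8^7 + 7·8^6 + 7·8^5 + 7·8^4 + 7·8^3 + 7·8^2 + 7·8 + 7 ↦ 7·9^7 + 7·9^6 + 7·9^5 + 7·9^4 + 7·9^3 + 7·9^2 + 7·9 + 7|_9 = 37665880 ⇒ 37665879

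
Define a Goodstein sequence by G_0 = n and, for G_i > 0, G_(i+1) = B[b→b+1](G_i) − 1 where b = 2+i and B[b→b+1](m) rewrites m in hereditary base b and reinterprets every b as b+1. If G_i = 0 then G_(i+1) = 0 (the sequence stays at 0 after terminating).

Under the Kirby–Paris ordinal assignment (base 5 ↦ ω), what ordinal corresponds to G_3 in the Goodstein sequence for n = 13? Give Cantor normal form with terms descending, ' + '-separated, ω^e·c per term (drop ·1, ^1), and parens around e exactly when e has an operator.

(0) 13|_2 = 2^(2 + 1) + 2^2 + 1 ↦ 3^(3 + 1) + 3^3 + 1|_3 = 109 ⇒ 108
(1) 108|_3 = 3^(3 + 1) + 3^3 ↦ 4^(4 + 1) + 4^4|_4 = 1280 ⇒ 1279
(2) 1279|_4 = 4^(4 + 1) + 3·4^3 + 3·4^2 + 3·4 + 3 ↦ 5^(5 + 1) + 3·5^3 + 3·5^2 + 3·5 + 3|_5 = 16093 ⇒ 16092
(3) 16092|_5 = 5^(5 + 1) + 3·5^3 + 3·5^2 + 3·5 + 2 ↦ 6^(6 + 1) + 3·6^3 + 3·6^2 + 3·6 + 2|_6 = 280712 ⇒ 280711

ω^(ω + 1) + ω^3·3 + ω^2·3 + ω·3 + 2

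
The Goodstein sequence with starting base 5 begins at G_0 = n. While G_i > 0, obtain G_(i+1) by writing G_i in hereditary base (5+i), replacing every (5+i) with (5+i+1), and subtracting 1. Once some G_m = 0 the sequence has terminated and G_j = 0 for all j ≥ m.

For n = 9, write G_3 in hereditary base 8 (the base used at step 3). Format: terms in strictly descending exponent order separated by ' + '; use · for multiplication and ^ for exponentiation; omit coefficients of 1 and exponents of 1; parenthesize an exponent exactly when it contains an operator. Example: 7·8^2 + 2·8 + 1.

8 + 1

G_0 = 9. HB_5(9) = 5 + 4. Bump = 10. G_1 = 9.
G_1 = 9. HB_6(9) = 6 + 3. Bump = 10. G_2 = 9.
G_2 = 9. HB_7(9) = 7 + 2. Bump = 10. G_3 = 9.
G_3 = 9. HB_8(9) = 8 + 1. Bump = 10. G_4 = 9.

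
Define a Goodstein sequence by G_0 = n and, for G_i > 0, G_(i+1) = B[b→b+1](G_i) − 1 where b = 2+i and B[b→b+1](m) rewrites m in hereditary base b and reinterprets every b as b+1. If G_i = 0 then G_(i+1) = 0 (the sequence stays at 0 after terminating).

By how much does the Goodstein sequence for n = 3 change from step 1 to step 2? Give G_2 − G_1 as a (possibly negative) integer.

G_0 = 3. HB_2(3) = 2 + 1. Bump = 4. G_1 = 3.
G_1 = 3. HB_3(3) = 3. Bump = 4. G_2 = 3.

0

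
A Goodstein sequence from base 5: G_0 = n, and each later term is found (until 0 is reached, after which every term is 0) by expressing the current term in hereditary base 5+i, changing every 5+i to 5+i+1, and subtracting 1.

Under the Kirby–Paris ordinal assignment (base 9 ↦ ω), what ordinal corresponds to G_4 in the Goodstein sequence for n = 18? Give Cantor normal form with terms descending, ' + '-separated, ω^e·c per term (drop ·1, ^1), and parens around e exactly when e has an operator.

G_0 = 18. HB_5(18) = 3·5 + 3. Bump = 21. G_1 = 20.
G_1 = 20. HB_6(20) = 3·6 + 2. Bump = 23. G_2 = 22.
G_2 = 22. HB_7(22) = 3·7 + 1. Bump = 25. G_3 = 24.
G_3 = 24. HB_8(24) = 3·8. Bump = 27. G_4 = 26.
G_4 = 26. HB_9(26) = 2·9 + 8. Bump = 28. G_5 = 27.

ω·2 + 8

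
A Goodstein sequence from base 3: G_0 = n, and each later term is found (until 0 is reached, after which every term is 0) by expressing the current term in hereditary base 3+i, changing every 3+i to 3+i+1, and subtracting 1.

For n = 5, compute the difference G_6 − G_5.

-1

G_0 = 5. HB_3(5) = 3 + 2. Bump = 6. G_1 = 5.
G_1 = 5. HB_4(5) = 4 + 1. Bump = 6. G_2 = 5.
G_2 = 5. HB_5(5) = 5. Bump = 6. G_3 = 5.
G_3 = 5. HB_6(5) = 5. Bump = 5. G_4 = 4.
G_4 = 4. HB_7(4) = 4. Bump = 4. G_5 = 3.
G_5 = 3. HB_8(3) = 3. Bump = 3. G_6 = 2.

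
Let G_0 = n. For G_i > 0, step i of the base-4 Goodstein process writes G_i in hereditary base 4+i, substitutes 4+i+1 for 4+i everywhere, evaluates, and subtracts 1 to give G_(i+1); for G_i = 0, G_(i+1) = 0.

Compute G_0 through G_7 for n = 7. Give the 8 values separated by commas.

7, 7, 7, 7, 7, 6, 5, 4

(0) 7|_4 = 4 + 3 ↦ 5 + 3|_5 = 8 ⇒ 7
(1) 7|_5 = 5 + 2 ↦ 6 + 2|_6 = 8 ⇒ 7
(2) 7|_6 = 6 + 1 ↦ 7 + 1|_7 = 8 ⇒ 7
(3) 7|_7 = 7 ↦ 8|_8 = 8 ⇒ 7
(4) 7|_8 = 7 ↦ 7|_9 = 7 ⇒ 6
(5) 6|_9 = 6 ↦ 6|_10 = 6 ⇒ 5
(6) 5|_10 = 5 ↦ 5|_11 = 5 ⇒ 4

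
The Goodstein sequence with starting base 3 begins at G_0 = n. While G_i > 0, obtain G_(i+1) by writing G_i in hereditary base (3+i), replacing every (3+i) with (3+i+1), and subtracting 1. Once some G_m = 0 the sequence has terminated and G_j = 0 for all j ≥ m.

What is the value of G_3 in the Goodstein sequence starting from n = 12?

[0] 12 ≡ 3^2 + 3 (base 3). Lift 4: 20. −1: 19.
[1] 19 ≡ 4^2 + 3 (base 4). Lift 5: 28. −1: 27.
[2] 27 ≡ 5^2 + 2 (base 5). Lift 6: 38. −1: 37.
[3] 37 ≡ 6^2 + 1 (base 6). Lift 7: 50. −1: 49.

37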